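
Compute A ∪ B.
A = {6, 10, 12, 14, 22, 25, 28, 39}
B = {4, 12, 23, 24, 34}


Set A = {6, 10, 12, 14, 22, 25, 28, 39}
Set B = {4, 12, 23, 24, 34}
A ∪ B includes all elements in either set.
Elements from A: {6, 10, 12, 14, 22, 25, 28, 39}
Elements from B not already included: {4, 23, 24, 34}
A ∪ B = {4, 6, 10, 12, 14, 22, 23, 24, 25, 28, 34, 39}

{4, 6, 10, 12, 14, 22, 23, 24, 25, 28, 34, 39}


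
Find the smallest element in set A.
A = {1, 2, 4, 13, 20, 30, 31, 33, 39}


Set A = {1, 2, 4, 13, 20, 30, 31, 33, 39}
Elements in ascending order: 1, 2, 4, 13, 20, 30, 31, 33, 39
The smallest element is 1.

1


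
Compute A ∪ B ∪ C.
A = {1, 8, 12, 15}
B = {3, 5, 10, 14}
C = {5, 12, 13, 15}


Set A = {1, 8, 12, 15}
Set B = {3, 5, 10, 14}
Set C = {5, 12, 13, 15}
First, A ∪ B = {1, 3, 5, 8, 10, 12, 14, 15}
Then, (A ∪ B) ∪ C = {1, 3, 5, 8, 10, 12, 13, 14, 15}

{1, 3, 5, 8, 10, 12, 13, 14, 15}


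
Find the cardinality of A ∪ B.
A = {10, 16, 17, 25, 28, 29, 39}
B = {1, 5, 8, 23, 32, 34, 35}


Set A = {10, 16, 17, 25, 28, 29, 39}, |A| = 7
Set B = {1, 5, 8, 23, 32, 34, 35}, |B| = 7
A ∩ B = {}, |A ∩ B| = 0
|A ∪ B| = |A| + |B| - |A ∩ B| = 7 + 7 - 0 = 14

14


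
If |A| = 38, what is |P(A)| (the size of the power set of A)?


The set has 38 elements.
The power set contains all possible subsets.
|P(A)| = 2^|A| = 2^38 = 274877906944

274877906944


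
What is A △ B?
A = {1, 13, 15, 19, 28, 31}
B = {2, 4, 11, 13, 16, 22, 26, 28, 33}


Set A = {1, 13, 15, 19, 28, 31}
Set B = {2, 4, 11, 13, 16, 22, 26, 28, 33}
A △ B = (A \ B) ∪ (B \ A)
Elements in A but not B: {1, 15, 19, 31}
Elements in B but not A: {2, 4, 11, 16, 22, 26, 33}
A △ B = {1, 2, 4, 11, 15, 16, 19, 22, 26, 31, 33}

{1, 2, 4, 11, 15, 16, 19, 22, 26, 31, 33}


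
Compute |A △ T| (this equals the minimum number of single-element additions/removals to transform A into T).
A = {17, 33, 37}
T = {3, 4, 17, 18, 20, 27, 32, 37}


Set A = {17, 33, 37}
Set T = {3, 4, 17, 18, 20, 27, 32, 37}
Elements to remove from A (in A, not in T): {33} → 1 removals
Elements to add to A (in T, not in A): {3, 4, 18, 20, 27, 32} → 6 additions
Total edits = 1 + 6 = 7

7


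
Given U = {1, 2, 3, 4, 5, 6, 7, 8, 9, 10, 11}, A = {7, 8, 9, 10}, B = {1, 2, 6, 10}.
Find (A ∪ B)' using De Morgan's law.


U = {1, 2, 3, 4, 5, 6, 7, 8, 9, 10, 11}
A = {7, 8, 9, 10}, B = {1, 2, 6, 10}
A ∪ B = {1, 2, 6, 7, 8, 9, 10}
(A ∪ B)' = U \ (A ∪ B) = {3, 4, 5, 11}
Verification via A' ∩ B': A' = {1, 2, 3, 4, 5, 6, 11}, B' = {3, 4, 5, 7, 8, 9, 11}
A' ∩ B' = {3, 4, 5, 11} ✓

{3, 4, 5, 11}


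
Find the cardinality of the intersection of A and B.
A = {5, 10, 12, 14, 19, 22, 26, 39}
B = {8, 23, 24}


Set A = {5, 10, 12, 14, 19, 22, 26, 39}
Set B = {8, 23, 24}
A ∩ B = {}
|A ∩ B| = 0

0


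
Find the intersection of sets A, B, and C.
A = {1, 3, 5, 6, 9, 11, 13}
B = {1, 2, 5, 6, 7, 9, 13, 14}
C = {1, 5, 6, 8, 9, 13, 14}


Set A = {1, 3, 5, 6, 9, 11, 13}
Set B = {1, 2, 5, 6, 7, 9, 13, 14}
Set C = {1, 5, 6, 8, 9, 13, 14}
First, A ∩ B = {1, 5, 6, 9, 13}
Then, (A ∩ B) ∩ C = {1, 5, 6, 9, 13}

{1, 5, 6, 9, 13}


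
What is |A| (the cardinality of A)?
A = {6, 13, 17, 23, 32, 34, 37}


Set A = {6, 13, 17, 23, 32, 34, 37}
Listing elements: 6, 13, 17, 23, 32, 34, 37
Counting: 7 elements
|A| = 7

7


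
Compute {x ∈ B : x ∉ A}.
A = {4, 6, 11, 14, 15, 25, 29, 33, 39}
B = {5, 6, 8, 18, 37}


Set A = {4, 6, 11, 14, 15, 25, 29, 33, 39}
Set B = {5, 6, 8, 18, 37}
Check each element of B against A:
5 ∉ A (include), 6 ∈ A, 8 ∉ A (include), 18 ∉ A (include), 37 ∉ A (include)
Elements of B not in A: {5, 8, 18, 37}

{5, 8, 18, 37}


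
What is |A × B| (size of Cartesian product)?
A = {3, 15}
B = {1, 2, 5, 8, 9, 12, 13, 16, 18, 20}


Set A = {3, 15} has 2 elements.
Set B = {1, 2, 5, 8, 9, 12, 13, 16, 18, 20} has 10 elements.
|A × B| = |A| × |B| = 2 × 10 = 20

20


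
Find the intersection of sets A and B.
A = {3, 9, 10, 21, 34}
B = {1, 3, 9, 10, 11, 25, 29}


Set A = {3, 9, 10, 21, 34}
Set B = {1, 3, 9, 10, 11, 25, 29}
A ∩ B includes only elements in both sets.
Check each element of A against B:
3 ✓, 9 ✓, 10 ✓, 21 ✗, 34 ✗
A ∩ B = {3, 9, 10}

{3, 9, 10}


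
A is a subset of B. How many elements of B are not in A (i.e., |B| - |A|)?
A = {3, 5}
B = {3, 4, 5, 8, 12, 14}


Set A = {3, 5}, |A| = 2
Set B = {3, 4, 5, 8, 12, 14}, |B| = 6
Since A ⊆ B: B \ A = {4, 8, 12, 14}
|B| - |A| = 6 - 2 = 4

4


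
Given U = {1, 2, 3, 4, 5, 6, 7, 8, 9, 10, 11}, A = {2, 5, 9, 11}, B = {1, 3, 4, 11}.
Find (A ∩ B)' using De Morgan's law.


U = {1, 2, 3, 4, 5, 6, 7, 8, 9, 10, 11}
A = {2, 5, 9, 11}, B = {1, 3, 4, 11}
A ∩ B = {11}
(A ∩ B)' = U \ (A ∩ B) = {1, 2, 3, 4, 5, 6, 7, 8, 9, 10}
Verification via A' ∪ B': A' = {1, 3, 4, 6, 7, 8, 10}, B' = {2, 5, 6, 7, 8, 9, 10}
A' ∪ B' = {1, 2, 3, 4, 5, 6, 7, 8, 9, 10} ✓

{1, 2, 3, 4, 5, 6, 7, 8, 9, 10}


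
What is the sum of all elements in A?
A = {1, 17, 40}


Set A = {1, 17, 40}
Sum = 1 + 17 + 40 = 58

58


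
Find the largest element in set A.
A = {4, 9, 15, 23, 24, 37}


Set A = {4, 9, 15, 23, 24, 37}
Elements in ascending order: 4, 9, 15, 23, 24, 37
The largest element is 37.

37


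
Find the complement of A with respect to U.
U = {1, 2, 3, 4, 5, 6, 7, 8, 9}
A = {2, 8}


Universal set U = {1, 2, 3, 4, 5, 6, 7, 8, 9}
Set A = {2, 8}
A' = U \ A = elements in U but not in A
Checking each element of U:
1 (not in A, include), 2 (in A, exclude), 3 (not in A, include), 4 (not in A, include), 5 (not in A, include), 6 (not in A, include), 7 (not in A, include), 8 (in A, exclude), 9 (not in A, include)
A' = {1, 3, 4, 5, 6, 7, 9}

{1, 3, 4, 5, 6, 7, 9}


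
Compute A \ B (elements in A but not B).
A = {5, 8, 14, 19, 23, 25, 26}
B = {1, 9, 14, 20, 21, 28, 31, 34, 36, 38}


Set A = {5, 8, 14, 19, 23, 25, 26}
Set B = {1, 9, 14, 20, 21, 28, 31, 34, 36, 38}
A \ B includes elements in A that are not in B.
Check each element of A:
5 (not in B, keep), 8 (not in B, keep), 14 (in B, remove), 19 (not in B, keep), 23 (not in B, keep), 25 (not in B, keep), 26 (not in B, keep)
A \ B = {5, 8, 19, 23, 25, 26}

{5, 8, 19, 23, 25, 26}


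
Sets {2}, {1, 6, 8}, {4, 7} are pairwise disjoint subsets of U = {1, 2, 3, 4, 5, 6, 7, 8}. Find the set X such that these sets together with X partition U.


U = {1, 2, 3, 4, 5, 6, 7, 8}
Shown blocks: {2}, {1, 6, 8}, {4, 7}
A partition's blocks are pairwise disjoint and cover U, so the missing block = U \ (union of shown blocks).
Union of shown blocks: {1, 2, 4, 6, 7, 8}
Missing block = U \ (union) = {3, 5}

{3, 5}


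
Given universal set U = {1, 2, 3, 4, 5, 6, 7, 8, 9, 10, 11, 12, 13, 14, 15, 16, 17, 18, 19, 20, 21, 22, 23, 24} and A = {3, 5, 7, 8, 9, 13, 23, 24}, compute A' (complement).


Universal set U = {1, 2, 3, 4, 5, 6, 7, 8, 9, 10, 11, 12, 13, 14, 15, 16, 17, 18, 19, 20, 21, 22, 23, 24}
Set A = {3, 5, 7, 8, 9, 13, 23, 24}
A' = U \ A = elements in U but not in A
Checking each element of U:
1 (not in A, include), 2 (not in A, include), 3 (in A, exclude), 4 (not in A, include), 5 (in A, exclude), 6 (not in A, include), 7 (in A, exclude), 8 (in A, exclude), 9 (in A, exclude), 10 (not in A, include), 11 (not in A, include), 12 (not in A, include), 13 (in A, exclude), 14 (not in A, include), 15 (not in A, include), 16 (not in A, include), 17 (not in A, include), 18 (not in A, include), 19 (not in A, include), 20 (not in A, include), 21 (not in A, include), 22 (not in A, include), 23 (in A, exclude), 24 (in A, exclude)
A' = {1, 2, 4, 6, 10, 11, 12, 14, 15, 16, 17, 18, 19, 20, 21, 22}

{1, 2, 4, 6, 10, 11, 12, 14, 15, 16, 17, 18, 19, 20, 21, 22}


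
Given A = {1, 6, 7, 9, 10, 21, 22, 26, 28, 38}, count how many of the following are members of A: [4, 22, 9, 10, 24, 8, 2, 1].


Set A = {1, 6, 7, 9, 10, 21, 22, 26, 28, 38}
Candidates: [4, 22, 9, 10, 24, 8, 2, 1]
Check each candidate:
4 ∉ A, 22 ∈ A, 9 ∈ A, 10 ∈ A, 24 ∉ A, 8 ∉ A, 2 ∉ A, 1 ∈ A
Count of candidates in A: 4

4


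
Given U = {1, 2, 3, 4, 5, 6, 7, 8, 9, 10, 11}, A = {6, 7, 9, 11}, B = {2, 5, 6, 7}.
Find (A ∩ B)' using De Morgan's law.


U = {1, 2, 3, 4, 5, 6, 7, 8, 9, 10, 11}
A = {6, 7, 9, 11}, B = {2, 5, 6, 7}
A ∩ B = {6, 7}
(A ∩ B)' = U \ (A ∩ B) = {1, 2, 3, 4, 5, 8, 9, 10, 11}
Verification via A' ∪ B': A' = {1, 2, 3, 4, 5, 8, 10}, B' = {1, 3, 4, 8, 9, 10, 11}
A' ∪ B' = {1, 2, 3, 4, 5, 8, 9, 10, 11} ✓

{1, 2, 3, 4, 5, 8, 9, 10, 11}


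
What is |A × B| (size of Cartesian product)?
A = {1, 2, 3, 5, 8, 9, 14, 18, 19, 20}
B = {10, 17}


Set A = {1, 2, 3, 5, 8, 9, 14, 18, 19, 20} has 10 elements.
Set B = {10, 17} has 2 elements.
|A × B| = |A| × |B| = 10 × 2 = 20

20


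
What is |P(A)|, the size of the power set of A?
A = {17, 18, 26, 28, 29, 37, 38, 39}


Set A = {17, 18, 26, 28, 29, 37, 38, 39}
|A| = 8
The power set P(A) contains all subsets of A.
|P(A)| = 2^|A| = 2^8 = 256

256


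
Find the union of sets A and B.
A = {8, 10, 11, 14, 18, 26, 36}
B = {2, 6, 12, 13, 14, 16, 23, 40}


Set A = {8, 10, 11, 14, 18, 26, 36}
Set B = {2, 6, 12, 13, 14, 16, 23, 40}
A ∪ B includes all elements in either set.
Elements from A: {8, 10, 11, 14, 18, 26, 36}
Elements from B not already included: {2, 6, 12, 13, 16, 23, 40}
A ∪ B = {2, 6, 8, 10, 11, 12, 13, 14, 16, 18, 23, 26, 36, 40}

{2, 6, 8, 10, 11, 12, 13, 14, 16, 18, 23, 26, 36, 40}


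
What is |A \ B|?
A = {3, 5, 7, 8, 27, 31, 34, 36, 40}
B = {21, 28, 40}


Set A = {3, 5, 7, 8, 27, 31, 34, 36, 40}
Set B = {21, 28, 40}
A \ B = {3, 5, 7, 8, 27, 31, 34, 36}
|A \ B| = 8

8


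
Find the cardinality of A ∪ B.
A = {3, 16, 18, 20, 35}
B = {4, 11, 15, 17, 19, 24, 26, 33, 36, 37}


Set A = {3, 16, 18, 20, 35}, |A| = 5
Set B = {4, 11, 15, 17, 19, 24, 26, 33, 36, 37}, |B| = 10
A ∩ B = {}, |A ∩ B| = 0
|A ∪ B| = |A| + |B| - |A ∩ B| = 5 + 10 - 0 = 15

15


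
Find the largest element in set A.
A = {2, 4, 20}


Set A = {2, 4, 20}
Elements in ascending order: 2, 4, 20
The largest element is 20.

20


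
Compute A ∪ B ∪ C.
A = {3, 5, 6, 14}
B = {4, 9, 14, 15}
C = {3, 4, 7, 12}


Set A = {3, 5, 6, 14}
Set B = {4, 9, 14, 15}
Set C = {3, 4, 7, 12}
First, A ∪ B = {3, 4, 5, 6, 9, 14, 15}
Then, (A ∪ B) ∪ C = {3, 4, 5, 6, 7, 9, 12, 14, 15}

{3, 4, 5, 6, 7, 9, 12, 14, 15}


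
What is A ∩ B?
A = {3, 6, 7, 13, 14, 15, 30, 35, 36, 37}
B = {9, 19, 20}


Set A = {3, 6, 7, 13, 14, 15, 30, 35, 36, 37}
Set B = {9, 19, 20}
A ∩ B includes only elements in both sets.
Check each element of A against B:
3 ✗, 6 ✗, 7 ✗, 13 ✗, 14 ✗, 15 ✗, 30 ✗, 35 ✗, 36 ✗, 37 ✗
A ∩ B = {}

{}


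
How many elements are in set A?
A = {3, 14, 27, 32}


Set A = {3, 14, 27, 32}
Listing elements: 3, 14, 27, 32
Counting: 4 elements
|A| = 4

4


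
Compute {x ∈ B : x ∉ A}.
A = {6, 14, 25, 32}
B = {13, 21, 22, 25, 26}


Set A = {6, 14, 25, 32}
Set B = {13, 21, 22, 25, 26}
Check each element of B against A:
13 ∉ A (include), 21 ∉ A (include), 22 ∉ A (include), 25 ∈ A, 26 ∉ A (include)
Elements of B not in A: {13, 21, 22, 26}

{13, 21, 22, 26}


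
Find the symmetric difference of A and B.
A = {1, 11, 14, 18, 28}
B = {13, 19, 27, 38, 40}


Set A = {1, 11, 14, 18, 28}
Set B = {13, 19, 27, 38, 40}
A △ B = (A \ B) ∪ (B \ A)
Elements in A but not B: {1, 11, 14, 18, 28}
Elements in B but not A: {13, 19, 27, 38, 40}
A △ B = {1, 11, 13, 14, 18, 19, 27, 28, 38, 40}

{1, 11, 13, 14, 18, 19, 27, 28, 38, 40}


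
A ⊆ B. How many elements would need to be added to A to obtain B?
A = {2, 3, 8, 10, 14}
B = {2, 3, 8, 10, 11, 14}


Set A = {2, 3, 8, 10, 14}, |A| = 5
Set B = {2, 3, 8, 10, 11, 14}, |B| = 6
Since A ⊆ B: B \ A = {11}
|B| - |A| = 6 - 5 = 1

1


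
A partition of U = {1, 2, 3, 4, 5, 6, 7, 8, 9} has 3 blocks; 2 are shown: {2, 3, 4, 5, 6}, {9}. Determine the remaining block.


U = {1, 2, 3, 4, 5, 6, 7, 8, 9}
Shown blocks: {2, 3, 4, 5, 6}, {9}
A partition's blocks are pairwise disjoint and cover U, so the missing block = U \ (union of shown blocks).
Union of shown blocks: {2, 3, 4, 5, 6, 9}
Missing block = U \ (union) = {1, 7, 8}

{1, 7, 8}


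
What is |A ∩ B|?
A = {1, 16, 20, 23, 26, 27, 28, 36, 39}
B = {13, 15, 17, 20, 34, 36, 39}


Set A = {1, 16, 20, 23, 26, 27, 28, 36, 39}
Set B = {13, 15, 17, 20, 34, 36, 39}
A ∩ B = {20, 36, 39}
|A ∩ B| = 3

3


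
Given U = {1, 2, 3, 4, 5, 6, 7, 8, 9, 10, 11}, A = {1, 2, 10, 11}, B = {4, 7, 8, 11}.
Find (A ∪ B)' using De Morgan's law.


U = {1, 2, 3, 4, 5, 6, 7, 8, 9, 10, 11}
A = {1, 2, 10, 11}, B = {4, 7, 8, 11}
A ∪ B = {1, 2, 4, 7, 8, 10, 11}
(A ∪ B)' = U \ (A ∪ B) = {3, 5, 6, 9}
Verification via A' ∩ B': A' = {3, 4, 5, 6, 7, 8, 9}, B' = {1, 2, 3, 5, 6, 9, 10}
A' ∩ B' = {3, 5, 6, 9} ✓

{3, 5, 6, 9}


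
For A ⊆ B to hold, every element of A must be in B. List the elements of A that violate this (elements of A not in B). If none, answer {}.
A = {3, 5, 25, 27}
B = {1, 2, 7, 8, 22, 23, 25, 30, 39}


Set A = {3, 5, 25, 27}
Set B = {1, 2, 7, 8, 22, 23, 25, 30, 39}
Check each element of A against B:
3 ∉ B (include), 5 ∉ B (include), 25 ∈ B, 27 ∉ B (include)
Elements of A not in B: {3, 5, 27}

{3, 5, 27}


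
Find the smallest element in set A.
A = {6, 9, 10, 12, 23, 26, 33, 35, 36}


Set A = {6, 9, 10, 12, 23, 26, 33, 35, 36}
Elements in ascending order: 6, 9, 10, 12, 23, 26, 33, 35, 36
The smallest element is 6.

6


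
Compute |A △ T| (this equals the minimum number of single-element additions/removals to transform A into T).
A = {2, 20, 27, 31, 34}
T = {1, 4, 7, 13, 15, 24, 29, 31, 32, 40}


Set A = {2, 20, 27, 31, 34}
Set T = {1, 4, 7, 13, 15, 24, 29, 31, 32, 40}
Elements to remove from A (in A, not in T): {2, 20, 27, 34} → 4 removals
Elements to add to A (in T, not in A): {1, 4, 7, 13, 15, 24, 29, 32, 40} → 9 additions
Total edits = 4 + 9 = 13

13


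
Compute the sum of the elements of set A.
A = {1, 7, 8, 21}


Set A = {1, 7, 8, 21}
Sum = 1 + 7 + 8 + 21 = 37

37


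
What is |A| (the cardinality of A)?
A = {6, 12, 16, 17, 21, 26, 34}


Set A = {6, 12, 16, 17, 21, 26, 34}
Listing elements: 6, 12, 16, 17, 21, 26, 34
Counting: 7 elements
|A| = 7

7


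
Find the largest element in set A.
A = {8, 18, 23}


Set A = {8, 18, 23}
Elements in ascending order: 8, 18, 23
The largest element is 23.

23


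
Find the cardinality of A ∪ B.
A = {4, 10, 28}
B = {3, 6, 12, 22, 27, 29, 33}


Set A = {4, 10, 28}, |A| = 3
Set B = {3, 6, 12, 22, 27, 29, 33}, |B| = 7
A ∩ B = {}, |A ∩ B| = 0
|A ∪ B| = |A| + |B| - |A ∩ B| = 3 + 7 - 0 = 10

10


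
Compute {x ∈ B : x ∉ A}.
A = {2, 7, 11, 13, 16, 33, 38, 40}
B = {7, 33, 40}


Set A = {2, 7, 11, 13, 16, 33, 38, 40}
Set B = {7, 33, 40}
Check each element of B against A:
7 ∈ A, 33 ∈ A, 40 ∈ A
Elements of B not in A: {}

{}


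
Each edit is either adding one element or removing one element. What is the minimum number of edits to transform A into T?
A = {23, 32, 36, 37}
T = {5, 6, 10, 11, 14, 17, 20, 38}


Set A = {23, 32, 36, 37}
Set T = {5, 6, 10, 11, 14, 17, 20, 38}
Elements to remove from A (in A, not in T): {23, 32, 36, 37} → 4 removals
Elements to add to A (in T, not in A): {5, 6, 10, 11, 14, 17, 20, 38} → 8 additions
Total edits = 4 + 8 = 12

12


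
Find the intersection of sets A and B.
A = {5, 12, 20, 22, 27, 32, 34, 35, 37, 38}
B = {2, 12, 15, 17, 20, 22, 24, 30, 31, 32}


Set A = {5, 12, 20, 22, 27, 32, 34, 35, 37, 38}
Set B = {2, 12, 15, 17, 20, 22, 24, 30, 31, 32}
A ∩ B includes only elements in both sets.
Check each element of A against B:
5 ✗, 12 ✓, 20 ✓, 22 ✓, 27 ✗, 32 ✓, 34 ✗, 35 ✗, 37 ✗, 38 ✗
A ∩ B = {12, 20, 22, 32}

{12, 20, 22, 32}


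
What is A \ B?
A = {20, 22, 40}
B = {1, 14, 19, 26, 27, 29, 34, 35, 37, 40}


Set A = {20, 22, 40}
Set B = {1, 14, 19, 26, 27, 29, 34, 35, 37, 40}
A \ B includes elements in A that are not in B.
Check each element of A:
20 (not in B, keep), 22 (not in B, keep), 40 (in B, remove)
A \ B = {20, 22}

{20, 22}


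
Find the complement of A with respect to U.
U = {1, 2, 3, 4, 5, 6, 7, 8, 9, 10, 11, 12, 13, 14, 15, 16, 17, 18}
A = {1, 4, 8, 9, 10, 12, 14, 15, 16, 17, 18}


Universal set U = {1, 2, 3, 4, 5, 6, 7, 8, 9, 10, 11, 12, 13, 14, 15, 16, 17, 18}
Set A = {1, 4, 8, 9, 10, 12, 14, 15, 16, 17, 18}
A' = U \ A = elements in U but not in A
Checking each element of U:
1 (in A, exclude), 2 (not in A, include), 3 (not in A, include), 4 (in A, exclude), 5 (not in A, include), 6 (not in A, include), 7 (not in A, include), 8 (in A, exclude), 9 (in A, exclude), 10 (in A, exclude), 11 (not in A, include), 12 (in A, exclude), 13 (not in A, include), 14 (in A, exclude), 15 (in A, exclude), 16 (in A, exclude), 17 (in A, exclude), 18 (in A, exclude)
A' = {2, 3, 5, 6, 7, 11, 13}

{2, 3, 5, 6, 7, 11, 13}


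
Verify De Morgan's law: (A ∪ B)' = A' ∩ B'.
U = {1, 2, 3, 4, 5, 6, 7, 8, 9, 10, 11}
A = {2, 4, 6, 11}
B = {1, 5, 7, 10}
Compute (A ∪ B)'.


U = {1, 2, 3, 4, 5, 6, 7, 8, 9, 10, 11}
A = {2, 4, 6, 11}, B = {1, 5, 7, 10}
A ∪ B = {1, 2, 4, 5, 6, 7, 10, 11}
(A ∪ B)' = U \ (A ∪ B) = {3, 8, 9}
Verification via A' ∩ B': A' = {1, 3, 5, 7, 8, 9, 10}, B' = {2, 3, 4, 6, 8, 9, 11}
A' ∩ B' = {3, 8, 9} ✓

{3, 8, 9}


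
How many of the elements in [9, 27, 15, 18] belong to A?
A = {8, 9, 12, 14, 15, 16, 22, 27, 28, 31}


Set A = {8, 9, 12, 14, 15, 16, 22, 27, 28, 31}
Candidates: [9, 27, 15, 18]
Check each candidate:
9 ∈ A, 27 ∈ A, 15 ∈ A, 18 ∉ A
Count of candidates in A: 3

3


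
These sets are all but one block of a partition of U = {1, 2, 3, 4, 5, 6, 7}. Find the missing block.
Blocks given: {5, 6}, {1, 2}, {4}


U = {1, 2, 3, 4, 5, 6, 7}
Shown blocks: {5, 6}, {1, 2}, {4}
A partition's blocks are pairwise disjoint and cover U, so the missing block = U \ (union of shown blocks).
Union of shown blocks: {1, 2, 4, 5, 6}
Missing block = U \ (union) = {3, 7}

{3, 7}


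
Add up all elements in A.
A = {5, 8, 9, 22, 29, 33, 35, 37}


Set A = {5, 8, 9, 22, 29, 33, 35, 37}
Sum = 5 + 8 + 9 + 22 + 29 + 33 + 35 + 37 = 178

178


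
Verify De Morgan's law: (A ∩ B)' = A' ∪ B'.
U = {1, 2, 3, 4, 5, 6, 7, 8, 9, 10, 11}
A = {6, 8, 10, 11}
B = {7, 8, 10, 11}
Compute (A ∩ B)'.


U = {1, 2, 3, 4, 5, 6, 7, 8, 9, 10, 11}
A = {6, 8, 10, 11}, B = {7, 8, 10, 11}
A ∩ B = {8, 10, 11}
(A ∩ B)' = U \ (A ∩ B) = {1, 2, 3, 4, 5, 6, 7, 9}
Verification via A' ∪ B': A' = {1, 2, 3, 4, 5, 7, 9}, B' = {1, 2, 3, 4, 5, 6, 9}
A' ∪ B' = {1, 2, 3, 4, 5, 6, 7, 9} ✓

{1, 2, 3, 4, 5, 6, 7, 9}


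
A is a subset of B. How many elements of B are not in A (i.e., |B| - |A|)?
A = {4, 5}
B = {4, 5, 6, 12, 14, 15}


Set A = {4, 5}, |A| = 2
Set B = {4, 5, 6, 12, 14, 15}, |B| = 6
Since A ⊆ B: B \ A = {6, 12, 14, 15}
|B| - |A| = 6 - 2 = 4

4


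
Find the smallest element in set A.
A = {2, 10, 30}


Set A = {2, 10, 30}
Elements in ascending order: 2, 10, 30
The smallest element is 2.

2


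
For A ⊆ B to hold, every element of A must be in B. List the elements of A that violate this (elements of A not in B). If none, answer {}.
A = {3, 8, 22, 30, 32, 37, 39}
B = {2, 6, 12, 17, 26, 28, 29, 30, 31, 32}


Set A = {3, 8, 22, 30, 32, 37, 39}
Set B = {2, 6, 12, 17, 26, 28, 29, 30, 31, 32}
Check each element of A against B:
3 ∉ B (include), 8 ∉ B (include), 22 ∉ B (include), 30 ∈ B, 32 ∈ B, 37 ∉ B (include), 39 ∉ B (include)
Elements of A not in B: {3, 8, 22, 37, 39}

{3, 8, 22, 37, 39}


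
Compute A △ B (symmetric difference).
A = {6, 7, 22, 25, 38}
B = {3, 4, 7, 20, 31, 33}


Set A = {6, 7, 22, 25, 38}
Set B = {3, 4, 7, 20, 31, 33}
A △ B = (A \ B) ∪ (B \ A)
Elements in A but not B: {6, 22, 25, 38}
Elements in B but not A: {3, 4, 20, 31, 33}
A △ B = {3, 4, 6, 20, 22, 25, 31, 33, 38}

{3, 4, 6, 20, 22, 25, 31, 33, 38}


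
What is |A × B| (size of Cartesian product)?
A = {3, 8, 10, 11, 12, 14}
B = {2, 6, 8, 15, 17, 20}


Set A = {3, 8, 10, 11, 12, 14} has 6 elements.
Set B = {2, 6, 8, 15, 17, 20} has 6 elements.
|A × B| = |A| × |B| = 6 × 6 = 36

36


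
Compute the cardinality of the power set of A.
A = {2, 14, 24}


Set A = {2, 14, 24}
|A| = 3
The power set P(A) contains all subsets of A.
|P(A)| = 2^|A| = 2^3 = 8

8


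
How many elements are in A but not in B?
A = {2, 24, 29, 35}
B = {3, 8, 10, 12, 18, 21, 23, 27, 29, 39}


Set A = {2, 24, 29, 35}
Set B = {3, 8, 10, 12, 18, 21, 23, 27, 29, 39}
A \ B = {2, 24, 35}
|A \ B| = 3

3


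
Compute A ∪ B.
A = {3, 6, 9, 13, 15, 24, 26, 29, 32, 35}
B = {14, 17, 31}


Set A = {3, 6, 9, 13, 15, 24, 26, 29, 32, 35}
Set B = {14, 17, 31}
A ∪ B includes all elements in either set.
Elements from A: {3, 6, 9, 13, 15, 24, 26, 29, 32, 35}
Elements from B not already included: {14, 17, 31}
A ∪ B = {3, 6, 9, 13, 14, 15, 17, 24, 26, 29, 31, 32, 35}

{3, 6, 9, 13, 14, 15, 17, 24, 26, 29, 31, 32, 35}


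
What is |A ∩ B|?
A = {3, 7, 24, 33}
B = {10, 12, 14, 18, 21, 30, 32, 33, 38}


Set A = {3, 7, 24, 33}
Set B = {10, 12, 14, 18, 21, 30, 32, 33, 38}
A ∩ B = {33}
|A ∩ B| = 1

1


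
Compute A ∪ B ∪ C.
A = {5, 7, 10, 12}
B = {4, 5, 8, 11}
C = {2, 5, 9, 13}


Set A = {5, 7, 10, 12}
Set B = {4, 5, 8, 11}
Set C = {2, 5, 9, 13}
First, A ∪ B = {4, 5, 7, 8, 10, 11, 12}
Then, (A ∪ B) ∪ C = {2, 4, 5, 7, 8, 9, 10, 11, 12, 13}

{2, 4, 5, 7, 8, 9, 10, 11, 12, 13}


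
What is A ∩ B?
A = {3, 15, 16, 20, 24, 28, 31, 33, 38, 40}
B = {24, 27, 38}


Set A = {3, 15, 16, 20, 24, 28, 31, 33, 38, 40}
Set B = {24, 27, 38}
A ∩ B includes only elements in both sets.
Check each element of A against B:
3 ✗, 15 ✗, 16 ✗, 20 ✗, 24 ✓, 28 ✗, 31 ✗, 33 ✗, 38 ✓, 40 ✗
A ∩ B = {24, 38}

{24, 38}


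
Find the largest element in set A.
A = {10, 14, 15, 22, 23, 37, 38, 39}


Set A = {10, 14, 15, 22, 23, 37, 38, 39}
Elements in ascending order: 10, 14, 15, 22, 23, 37, 38, 39
The largest element is 39.

39


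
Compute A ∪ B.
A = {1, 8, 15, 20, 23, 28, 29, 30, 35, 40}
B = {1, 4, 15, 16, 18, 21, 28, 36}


Set A = {1, 8, 15, 20, 23, 28, 29, 30, 35, 40}
Set B = {1, 4, 15, 16, 18, 21, 28, 36}
A ∪ B includes all elements in either set.
Elements from A: {1, 8, 15, 20, 23, 28, 29, 30, 35, 40}
Elements from B not already included: {4, 16, 18, 21, 36}
A ∪ B = {1, 4, 8, 15, 16, 18, 20, 21, 23, 28, 29, 30, 35, 36, 40}

{1, 4, 8, 15, 16, 18, 20, 21, 23, 28, 29, 30, 35, 36, 40}


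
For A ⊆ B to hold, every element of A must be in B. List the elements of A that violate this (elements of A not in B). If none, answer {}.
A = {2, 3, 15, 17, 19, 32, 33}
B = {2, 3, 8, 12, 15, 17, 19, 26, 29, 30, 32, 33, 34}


Set A = {2, 3, 15, 17, 19, 32, 33}
Set B = {2, 3, 8, 12, 15, 17, 19, 26, 29, 30, 32, 33, 34}
Check each element of A against B:
2 ∈ B, 3 ∈ B, 15 ∈ B, 17 ∈ B, 19 ∈ B, 32 ∈ B, 33 ∈ B
Elements of A not in B: {}

{}


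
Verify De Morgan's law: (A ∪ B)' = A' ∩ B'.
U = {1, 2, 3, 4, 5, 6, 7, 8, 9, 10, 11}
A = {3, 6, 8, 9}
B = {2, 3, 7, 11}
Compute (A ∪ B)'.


U = {1, 2, 3, 4, 5, 6, 7, 8, 9, 10, 11}
A = {3, 6, 8, 9}, B = {2, 3, 7, 11}
A ∪ B = {2, 3, 6, 7, 8, 9, 11}
(A ∪ B)' = U \ (A ∪ B) = {1, 4, 5, 10}
Verification via A' ∩ B': A' = {1, 2, 4, 5, 7, 10, 11}, B' = {1, 4, 5, 6, 8, 9, 10}
A' ∩ B' = {1, 4, 5, 10} ✓

{1, 4, 5, 10}


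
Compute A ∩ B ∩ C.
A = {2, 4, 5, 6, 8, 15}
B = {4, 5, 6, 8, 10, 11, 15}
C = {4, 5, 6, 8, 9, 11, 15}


Set A = {2, 4, 5, 6, 8, 15}
Set B = {4, 5, 6, 8, 10, 11, 15}
Set C = {4, 5, 6, 8, 9, 11, 15}
First, A ∩ B = {4, 5, 6, 8, 15}
Then, (A ∩ B) ∩ C = {4, 5, 6, 8, 15}

{4, 5, 6, 8, 15}


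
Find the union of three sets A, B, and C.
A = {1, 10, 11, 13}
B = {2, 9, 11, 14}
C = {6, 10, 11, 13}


Set A = {1, 10, 11, 13}
Set B = {2, 9, 11, 14}
Set C = {6, 10, 11, 13}
First, A ∪ B = {1, 2, 9, 10, 11, 13, 14}
Then, (A ∪ B) ∪ C = {1, 2, 6, 9, 10, 11, 13, 14}

{1, 2, 6, 9, 10, 11, 13, 14}


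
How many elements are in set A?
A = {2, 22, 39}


Set A = {2, 22, 39}
Listing elements: 2, 22, 39
Counting: 3 elements
|A| = 3

3


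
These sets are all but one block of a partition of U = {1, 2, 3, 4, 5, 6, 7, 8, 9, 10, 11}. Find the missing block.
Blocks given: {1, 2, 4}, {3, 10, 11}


U = {1, 2, 3, 4, 5, 6, 7, 8, 9, 10, 11}
Shown blocks: {1, 2, 4}, {3, 10, 11}
A partition's blocks are pairwise disjoint and cover U, so the missing block = U \ (union of shown blocks).
Union of shown blocks: {1, 2, 3, 4, 10, 11}
Missing block = U \ (union) = {5, 6, 7, 8, 9}

{5, 6, 7, 8, 9}


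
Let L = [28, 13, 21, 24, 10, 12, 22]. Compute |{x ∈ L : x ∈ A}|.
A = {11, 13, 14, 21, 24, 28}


Set A = {11, 13, 14, 21, 24, 28}
Candidates: [28, 13, 21, 24, 10, 12, 22]
Check each candidate:
28 ∈ A, 13 ∈ A, 21 ∈ A, 24 ∈ A, 10 ∉ A, 12 ∉ A, 22 ∉ A
Count of candidates in A: 4

4


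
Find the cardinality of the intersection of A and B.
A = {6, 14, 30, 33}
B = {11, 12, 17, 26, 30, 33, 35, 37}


Set A = {6, 14, 30, 33}
Set B = {11, 12, 17, 26, 30, 33, 35, 37}
A ∩ B = {30, 33}
|A ∩ B| = 2

2


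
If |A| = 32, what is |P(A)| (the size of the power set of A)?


The set has 32 elements.
The power set contains all possible subsets.
|P(A)| = 2^|A| = 2^32 = 4294967296

4294967296


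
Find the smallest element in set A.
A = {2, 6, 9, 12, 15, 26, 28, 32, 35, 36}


Set A = {2, 6, 9, 12, 15, 26, 28, 32, 35, 36}
Elements in ascending order: 2, 6, 9, 12, 15, 26, 28, 32, 35, 36
The smallest element is 2.

2


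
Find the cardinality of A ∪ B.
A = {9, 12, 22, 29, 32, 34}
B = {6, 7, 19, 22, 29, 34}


Set A = {9, 12, 22, 29, 32, 34}, |A| = 6
Set B = {6, 7, 19, 22, 29, 34}, |B| = 6
A ∩ B = {22, 29, 34}, |A ∩ B| = 3
|A ∪ B| = |A| + |B| - |A ∩ B| = 6 + 6 - 3 = 9

9


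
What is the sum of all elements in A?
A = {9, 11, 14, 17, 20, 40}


Set A = {9, 11, 14, 17, 20, 40}
Sum = 9 + 11 + 14 + 17 + 20 + 40 = 111

111


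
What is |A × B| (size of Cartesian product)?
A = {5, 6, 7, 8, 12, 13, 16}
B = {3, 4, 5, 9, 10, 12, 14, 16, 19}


Set A = {5, 6, 7, 8, 12, 13, 16} has 7 elements.
Set B = {3, 4, 5, 9, 10, 12, 14, 16, 19} has 9 elements.
|A × B| = |A| × |B| = 7 × 9 = 63

63


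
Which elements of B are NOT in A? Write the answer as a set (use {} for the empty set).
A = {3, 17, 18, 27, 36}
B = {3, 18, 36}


Set A = {3, 17, 18, 27, 36}
Set B = {3, 18, 36}
Check each element of B against A:
3 ∈ A, 18 ∈ A, 36 ∈ A
Elements of B not in A: {}

{}


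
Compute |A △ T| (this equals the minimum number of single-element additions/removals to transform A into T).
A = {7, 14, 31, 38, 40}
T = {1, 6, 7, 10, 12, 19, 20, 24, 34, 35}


Set A = {7, 14, 31, 38, 40}
Set T = {1, 6, 7, 10, 12, 19, 20, 24, 34, 35}
Elements to remove from A (in A, not in T): {14, 31, 38, 40} → 4 removals
Elements to add to A (in T, not in A): {1, 6, 10, 12, 19, 20, 24, 34, 35} → 9 additions
Total edits = 4 + 9 = 13

13


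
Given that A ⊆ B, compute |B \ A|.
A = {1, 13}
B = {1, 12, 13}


Set A = {1, 13}, |A| = 2
Set B = {1, 12, 13}, |B| = 3
Since A ⊆ B: B \ A = {12}
|B| - |A| = 3 - 2 = 1

1


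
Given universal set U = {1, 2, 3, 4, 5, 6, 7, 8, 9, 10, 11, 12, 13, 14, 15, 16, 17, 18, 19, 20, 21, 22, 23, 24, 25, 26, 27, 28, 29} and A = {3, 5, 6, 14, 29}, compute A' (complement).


Universal set U = {1, 2, 3, 4, 5, 6, 7, 8, 9, 10, 11, 12, 13, 14, 15, 16, 17, 18, 19, 20, 21, 22, 23, 24, 25, 26, 27, 28, 29}
Set A = {3, 5, 6, 14, 29}
A' = U \ A = elements in U but not in A
Checking each element of U:
1 (not in A, include), 2 (not in A, include), 3 (in A, exclude), 4 (not in A, include), 5 (in A, exclude), 6 (in A, exclude), 7 (not in A, include), 8 (not in A, include), 9 (not in A, include), 10 (not in A, include), 11 (not in A, include), 12 (not in A, include), 13 (not in A, include), 14 (in A, exclude), 15 (not in A, include), 16 (not in A, include), 17 (not in A, include), 18 (not in A, include), 19 (not in A, include), 20 (not in A, include), 21 (not in A, include), 22 (not in A, include), 23 (not in A, include), 24 (not in A, include), 25 (not in A, include), 26 (not in A, include), 27 (not in A, include), 28 (not in A, include), 29 (in A, exclude)
A' = {1, 2, 4, 7, 8, 9, 10, 11, 12, 13, 15, 16, 17, 18, 19, 20, 21, 22, 23, 24, 25, 26, 27, 28}

{1, 2, 4, 7, 8, 9, 10, 11, 12, 13, 15, 16, 17, 18, 19, 20, 21, 22, 23, 24, 25, 26, 27, 28}


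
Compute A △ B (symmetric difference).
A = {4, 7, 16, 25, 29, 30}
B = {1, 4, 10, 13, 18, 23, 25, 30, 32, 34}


Set A = {4, 7, 16, 25, 29, 30}
Set B = {1, 4, 10, 13, 18, 23, 25, 30, 32, 34}
A △ B = (A \ B) ∪ (B \ A)
Elements in A but not B: {7, 16, 29}
Elements in B but not A: {1, 10, 13, 18, 23, 32, 34}
A △ B = {1, 7, 10, 13, 16, 18, 23, 29, 32, 34}

{1, 7, 10, 13, 16, 18, 23, 29, 32, 34}


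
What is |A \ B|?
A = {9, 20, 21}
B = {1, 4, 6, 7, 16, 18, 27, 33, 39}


Set A = {9, 20, 21}
Set B = {1, 4, 6, 7, 16, 18, 27, 33, 39}
A \ B = {9, 20, 21}
|A \ B| = 3

3


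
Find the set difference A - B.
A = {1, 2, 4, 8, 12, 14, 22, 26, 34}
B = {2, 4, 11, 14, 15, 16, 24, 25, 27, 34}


Set A = {1, 2, 4, 8, 12, 14, 22, 26, 34}
Set B = {2, 4, 11, 14, 15, 16, 24, 25, 27, 34}
A \ B includes elements in A that are not in B.
Check each element of A:
1 (not in B, keep), 2 (in B, remove), 4 (in B, remove), 8 (not in B, keep), 12 (not in B, keep), 14 (in B, remove), 22 (not in B, keep), 26 (not in B, keep), 34 (in B, remove)
A \ B = {1, 8, 12, 22, 26}

{1, 8, 12, 22, 26}


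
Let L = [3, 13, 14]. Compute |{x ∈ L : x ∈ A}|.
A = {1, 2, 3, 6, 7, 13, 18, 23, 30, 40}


Set A = {1, 2, 3, 6, 7, 13, 18, 23, 30, 40}
Candidates: [3, 13, 14]
Check each candidate:
3 ∈ A, 13 ∈ A, 14 ∉ A
Count of candidates in A: 2

2


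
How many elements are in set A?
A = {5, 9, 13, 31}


Set A = {5, 9, 13, 31}
Listing elements: 5, 9, 13, 31
Counting: 4 elements
|A| = 4

4


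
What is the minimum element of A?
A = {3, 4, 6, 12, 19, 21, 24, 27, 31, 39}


Set A = {3, 4, 6, 12, 19, 21, 24, 27, 31, 39}
Elements in ascending order: 3, 4, 6, 12, 19, 21, 24, 27, 31, 39
The smallest element is 3.

3


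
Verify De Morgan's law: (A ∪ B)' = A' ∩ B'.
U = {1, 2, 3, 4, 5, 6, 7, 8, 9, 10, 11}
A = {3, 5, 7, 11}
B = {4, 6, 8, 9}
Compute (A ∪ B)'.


U = {1, 2, 3, 4, 5, 6, 7, 8, 9, 10, 11}
A = {3, 5, 7, 11}, B = {4, 6, 8, 9}
A ∪ B = {3, 4, 5, 6, 7, 8, 9, 11}
(A ∪ B)' = U \ (A ∪ B) = {1, 2, 10}
Verification via A' ∩ B': A' = {1, 2, 4, 6, 8, 9, 10}, B' = {1, 2, 3, 5, 7, 10, 11}
A' ∩ B' = {1, 2, 10} ✓

{1, 2, 10}


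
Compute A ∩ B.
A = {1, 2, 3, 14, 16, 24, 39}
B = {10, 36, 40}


Set A = {1, 2, 3, 14, 16, 24, 39}
Set B = {10, 36, 40}
A ∩ B includes only elements in both sets.
Check each element of A against B:
1 ✗, 2 ✗, 3 ✗, 14 ✗, 16 ✗, 24 ✗, 39 ✗
A ∩ B = {}

{}


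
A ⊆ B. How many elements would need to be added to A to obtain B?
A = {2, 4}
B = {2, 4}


Set A = {2, 4}, |A| = 2
Set B = {2, 4}, |B| = 2
Since A ⊆ B: B \ A = {}
|B| - |A| = 2 - 2 = 0

0


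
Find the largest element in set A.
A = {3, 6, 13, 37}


Set A = {3, 6, 13, 37}
Elements in ascending order: 3, 6, 13, 37
The largest element is 37.

37


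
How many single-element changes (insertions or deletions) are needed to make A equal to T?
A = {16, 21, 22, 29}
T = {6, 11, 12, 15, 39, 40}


Set A = {16, 21, 22, 29}
Set T = {6, 11, 12, 15, 39, 40}
Elements to remove from A (in A, not in T): {16, 21, 22, 29} → 4 removals
Elements to add to A (in T, not in A): {6, 11, 12, 15, 39, 40} → 6 additions
Total edits = 4 + 6 = 10

10


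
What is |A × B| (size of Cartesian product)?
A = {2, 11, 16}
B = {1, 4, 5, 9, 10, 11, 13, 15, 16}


Set A = {2, 11, 16} has 3 elements.
Set B = {1, 4, 5, 9, 10, 11, 13, 15, 16} has 9 elements.
|A × B| = |A| × |B| = 3 × 9 = 27

27


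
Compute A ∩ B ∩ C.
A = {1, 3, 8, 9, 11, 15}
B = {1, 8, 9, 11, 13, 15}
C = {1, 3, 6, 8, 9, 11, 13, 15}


Set A = {1, 3, 8, 9, 11, 15}
Set B = {1, 8, 9, 11, 13, 15}
Set C = {1, 3, 6, 8, 9, 11, 13, 15}
First, A ∩ B = {1, 8, 9, 11, 15}
Then, (A ∩ B) ∩ C = {1, 8, 9, 11, 15}

{1, 8, 9, 11, 15}


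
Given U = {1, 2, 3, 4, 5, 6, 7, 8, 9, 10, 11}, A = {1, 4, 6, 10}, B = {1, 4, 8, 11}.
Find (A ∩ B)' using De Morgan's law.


U = {1, 2, 3, 4, 5, 6, 7, 8, 9, 10, 11}
A = {1, 4, 6, 10}, B = {1, 4, 8, 11}
A ∩ B = {1, 4}
(A ∩ B)' = U \ (A ∩ B) = {2, 3, 5, 6, 7, 8, 9, 10, 11}
Verification via A' ∪ B': A' = {2, 3, 5, 7, 8, 9, 11}, B' = {2, 3, 5, 6, 7, 9, 10}
A' ∪ B' = {2, 3, 5, 6, 7, 8, 9, 10, 11} ✓

{2, 3, 5, 6, 7, 8, 9, 10, 11}


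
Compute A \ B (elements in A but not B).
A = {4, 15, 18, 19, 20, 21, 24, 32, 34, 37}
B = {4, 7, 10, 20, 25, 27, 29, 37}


Set A = {4, 15, 18, 19, 20, 21, 24, 32, 34, 37}
Set B = {4, 7, 10, 20, 25, 27, 29, 37}
A \ B includes elements in A that are not in B.
Check each element of A:
4 (in B, remove), 15 (not in B, keep), 18 (not in B, keep), 19 (not in B, keep), 20 (in B, remove), 21 (not in B, keep), 24 (not in B, keep), 32 (not in B, keep), 34 (not in B, keep), 37 (in B, remove)
A \ B = {15, 18, 19, 21, 24, 32, 34}

{15, 18, 19, 21, 24, 32, 34}


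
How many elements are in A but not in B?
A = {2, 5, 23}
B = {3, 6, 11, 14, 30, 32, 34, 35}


Set A = {2, 5, 23}
Set B = {3, 6, 11, 14, 30, 32, 34, 35}
A \ B = {2, 5, 23}
|A \ B| = 3

3


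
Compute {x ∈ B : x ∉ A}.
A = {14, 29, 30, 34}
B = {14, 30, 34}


Set A = {14, 29, 30, 34}
Set B = {14, 30, 34}
Check each element of B against A:
14 ∈ A, 30 ∈ A, 34 ∈ A
Elements of B not in A: {}

{}


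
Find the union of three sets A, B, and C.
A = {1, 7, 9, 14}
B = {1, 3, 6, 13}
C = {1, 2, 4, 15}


Set A = {1, 7, 9, 14}
Set B = {1, 3, 6, 13}
Set C = {1, 2, 4, 15}
First, A ∪ B = {1, 3, 6, 7, 9, 13, 14}
Then, (A ∪ B) ∪ C = {1, 2, 3, 4, 6, 7, 9, 13, 14, 15}

{1, 2, 3, 4, 6, 7, 9, 13, 14, 15}


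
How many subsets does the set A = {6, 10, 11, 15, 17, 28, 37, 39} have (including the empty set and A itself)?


Set A = {6, 10, 11, 15, 17, 28, 37, 39}
|A| = 8
The power set P(A) contains all subsets of A.
|P(A)| = 2^|A| = 2^8 = 256

256


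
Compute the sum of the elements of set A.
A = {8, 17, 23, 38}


Set A = {8, 17, 23, 38}
Sum = 8 + 17 + 23 + 38 = 86

86


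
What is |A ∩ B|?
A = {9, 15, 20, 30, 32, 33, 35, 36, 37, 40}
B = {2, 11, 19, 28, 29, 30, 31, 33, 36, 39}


Set A = {9, 15, 20, 30, 32, 33, 35, 36, 37, 40}
Set B = {2, 11, 19, 28, 29, 30, 31, 33, 36, 39}
A ∩ B = {30, 33, 36}
|A ∩ B| = 3

3


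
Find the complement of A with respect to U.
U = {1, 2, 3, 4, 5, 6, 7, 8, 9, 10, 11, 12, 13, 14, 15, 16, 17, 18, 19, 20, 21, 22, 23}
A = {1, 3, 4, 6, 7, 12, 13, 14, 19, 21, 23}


Universal set U = {1, 2, 3, 4, 5, 6, 7, 8, 9, 10, 11, 12, 13, 14, 15, 16, 17, 18, 19, 20, 21, 22, 23}
Set A = {1, 3, 4, 6, 7, 12, 13, 14, 19, 21, 23}
A' = U \ A = elements in U but not in A
Checking each element of U:
1 (in A, exclude), 2 (not in A, include), 3 (in A, exclude), 4 (in A, exclude), 5 (not in A, include), 6 (in A, exclude), 7 (in A, exclude), 8 (not in A, include), 9 (not in A, include), 10 (not in A, include), 11 (not in A, include), 12 (in A, exclude), 13 (in A, exclude), 14 (in A, exclude), 15 (not in A, include), 16 (not in A, include), 17 (not in A, include), 18 (not in A, include), 19 (in A, exclude), 20 (not in A, include), 21 (in A, exclude), 22 (not in A, include), 23 (in A, exclude)
A' = {2, 5, 8, 9, 10, 11, 15, 16, 17, 18, 20, 22}

{2, 5, 8, 9, 10, 11, 15, 16, 17, 18, 20, 22}


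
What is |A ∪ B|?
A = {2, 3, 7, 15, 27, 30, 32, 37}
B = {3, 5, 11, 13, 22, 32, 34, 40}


Set A = {2, 3, 7, 15, 27, 30, 32, 37}, |A| = 8
Set B = {3, 5, 11, 13, 22, 32, 34, 40}, |B| = 8
A ∩ B = {3, 32}, |A ∩ B| = 2
|A ∪ B| = |A| + |B| - |A ∩ B| = 8 + 8 - 2 = 14

14


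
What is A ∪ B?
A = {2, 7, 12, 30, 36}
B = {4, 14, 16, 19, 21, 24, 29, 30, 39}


Set A = {2, 7, 12, 30, 36}
Set B = {4, 14, 16, 19, 21, 24, 29, 30, 39}
A ∪ B includes all elements in either set.
Elements from A: {2, 7, 12, 30, 36}
Elements from B not already included: {4, 14, 16, 19, 21, 24, 29, 39}
A ∪ B = {2, 4, 7, 12, 14, 16, 19, 21, 24, 29, 30, 36, 39}

{2, 4, 7, 12, 14, 16, 19, 21, 24, 29, 30, 36, 39}


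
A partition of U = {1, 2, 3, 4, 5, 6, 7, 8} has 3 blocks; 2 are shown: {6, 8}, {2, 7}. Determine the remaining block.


U = {1, 2, 3, 4, 5, 6, 7, 8}
Shown blocks: {6, 8}, {2, 7}
A partition's blocks are pairwise disjoint and cover U, so the missing block = U \ (union of shown blocks).
Union of shown blocks: {2, 6, 7, 8}
Missing block = U \ (union) = {1, 3, 4, 5}

{1, 3, 4, 5}


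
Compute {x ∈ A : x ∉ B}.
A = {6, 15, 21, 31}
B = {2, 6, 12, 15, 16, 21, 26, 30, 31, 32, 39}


Set A = {6, 15, 21, 31}
Set B = {2, 6, 12, 15, 16, 21, 26, 30, 31, 32, 39}
Check each element of A against B:
6 ∈ B, 15 ∈ B, 21 ∈ B, 31 ∈ B
Elements of A not in B: {}

{}


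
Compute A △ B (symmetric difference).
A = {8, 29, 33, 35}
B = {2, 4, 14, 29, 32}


Set A = {8, 29, 33, 35}
Set B = {2, 4, 14, 29, 32}
A △ B = (A \ B) ∪ (B \ A)
Elements in A but not B: {8, 33, 35}
Elements in B but not A: {2, 4, 14, 32}
A △ B = {2, 4, 8, 14, 32, 33, 35}

{2, 4, 8, 14, 32, 33, 35}


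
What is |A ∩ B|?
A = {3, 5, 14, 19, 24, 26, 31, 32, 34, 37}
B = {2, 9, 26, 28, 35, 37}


Set A = {3, 5, 14, 19, 24, 26, 31, 32, 34, 37}
Set B = {2, 9, 26, 28, 35, 37}
A ∩ B = {26, 37}
|A ∩ B| = 2

2


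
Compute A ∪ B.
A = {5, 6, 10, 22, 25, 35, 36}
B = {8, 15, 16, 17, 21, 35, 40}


Set A = {5, 6, 10, 22, 25, 35, 36}
Set B = {8, 15, 16, 17, 21, 35, 40}
A ∪ B includes all elements in either set.
Elements from A: {5, 6, 10, 22, 25, 35, 36}
Elements from B not already included: {8, 15, 16, 17, 21, 40}
A ∪ B = {5, 6, 8, 10, 15, 16, 17, 21, 22, 25, 35, 36, 40}

{5, 6, 8, 10, 15, 16, 17, 21, 22, 25, 35, 36, 40}


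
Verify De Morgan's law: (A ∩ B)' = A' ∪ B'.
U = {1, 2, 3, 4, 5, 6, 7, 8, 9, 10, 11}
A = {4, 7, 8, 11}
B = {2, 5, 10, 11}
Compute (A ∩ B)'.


U = {1, 2, 3, 4, 5, 6, 7, 8, 9, 10, 11}
A = {4, 7, 8, 11}, B = {2, 5, 10, 11}
A ∩ B = {11}
(A ∩ B)' = U \ (A ∩ B) = {1, 2, 3, 4, 5, 6, 7, 8, 9, 10}
Verification via A' ∪ B': A' = {1, 2, 3, 5, 6, 9, 10}, B' = {1, 3, 4, 6, 7, 8, 9}
A' ∪ B' = {1, 2, 3, 4, 5, 6, 7, 8, 9, 10} ✓

{1, 2, 3, 4, 5, 6, 7, 8, 9, 10}


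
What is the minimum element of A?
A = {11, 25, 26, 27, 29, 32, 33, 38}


Set A = {11, 25, 26, 27, 29, 32, 33, 38}
Elements in ascending order: 11, 25, 26, 27, 29, 32, 33, 38
The smallest element is 11.

11


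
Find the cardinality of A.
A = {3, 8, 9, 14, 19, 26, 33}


Set A = {3, 8, 9, 14, 19, 26, 33}
Listing elements: 3, 8, 9, 14, 19, 26, 33
Counting: 7 elements
|A| = 7

7


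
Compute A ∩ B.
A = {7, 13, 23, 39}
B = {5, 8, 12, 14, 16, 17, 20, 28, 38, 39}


Set A = {7, 13, 23, 39}
Set B = {5, 8, 12, 14, 16, 17, 20, 28, 38, 39}
A ∩ B includes only elements in both sets.
Check each element of A against B:
7 ✗, 13 ✗, 23 ✗, 39 ✓
A ∩ B = {39}

{39}


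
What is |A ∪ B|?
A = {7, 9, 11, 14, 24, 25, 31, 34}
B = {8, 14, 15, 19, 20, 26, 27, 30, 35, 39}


Set A = {7, 9, 11, 14, 24, 25, 31, 34}, |A| = 8
Set B = {8, 14, 15, 19, 20, 26, 27, 30, 35, 39}, |B| = 10
A ∩ B = {14}, |A ∩ B| = 1
|A ∪ B| = |A| + |B| - |A ∩ B| = 8 + 10 - 1 = 17

17


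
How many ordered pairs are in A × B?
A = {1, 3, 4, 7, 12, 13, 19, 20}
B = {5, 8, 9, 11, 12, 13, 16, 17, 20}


Set A = {1, 3, 4, 7, 12, 13, 19, 20} has 8 elements.
Set B = {5, 8, 9, 11, 12, 13, 16, 17, 20} has 9 elements.
|A × B| = |A| × |B| = 8 × 9 = 72

72


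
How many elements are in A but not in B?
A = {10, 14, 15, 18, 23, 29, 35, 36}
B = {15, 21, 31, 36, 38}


Set A = {10, 14, 15, 18, 23, 29, 35, 36}
Set B = {15, 21, 31, 36, 38}
A \ B = {10, 14, 18, 23, 29, 35}
|A \ B| = 6

6


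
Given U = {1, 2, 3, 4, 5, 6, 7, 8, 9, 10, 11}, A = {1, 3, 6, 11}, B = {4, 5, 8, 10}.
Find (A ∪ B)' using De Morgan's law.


U = {1, 2, 3, 4, 5, 6, 7, 8, 9, 10, 11}
A = {1, 3, 6, 11}, B = {4, 5, 8, 10}
A ∪ B = {1, 3, 4, 5, 6, 8, 10, 11}
(A ∪ B)' = U \ (A ∪ B) = {2, 7, 9}
Verification via A' ∩ B': A' = {2, 4, 5, 7, 8, 9, 10}, B' = {1, 2, 3, 6, 7, 9, 11}
A' ∩ B' = {2, 7, 9} ✓

{2, 7, 9}
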